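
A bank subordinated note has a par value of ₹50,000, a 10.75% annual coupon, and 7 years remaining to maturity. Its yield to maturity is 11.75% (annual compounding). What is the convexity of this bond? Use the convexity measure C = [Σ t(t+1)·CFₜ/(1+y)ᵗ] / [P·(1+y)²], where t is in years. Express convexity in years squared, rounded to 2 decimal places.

29.95

With y = 0.1175:
  t   CF        PV=CF/(1+0.1175)^t    t·PV        t(t+1)·PV
  1     5,375.00     4,809.8434     4,809.8434       9,619.6868
  2     5,375.00     4,304.1104     8,608.2209      25,824.6626
  3     5,375.00     3,851.5530    11,554.6589      46,218.6354
  4     5,375.00     3,446.5798    13,786.3193      68,931.5965
  5     5,375.00     3,084.1878    15,420.9388      92,525.6329
  6     5,375.00     2,759.8996    16,559.3974     115,915.7817
  7    55,375.00    25,443.7440   178,106.2077   1,424,849.6617
  Σ                 47,699.9179   248,845.5863   1,783,885.6575
P = 47,699.9179.
Convexity = Σ t(t+1)·PV / [P·(1+y)²] = 1,783,885.6575 / (47,699.9179 × 1.248806) = 29.94707.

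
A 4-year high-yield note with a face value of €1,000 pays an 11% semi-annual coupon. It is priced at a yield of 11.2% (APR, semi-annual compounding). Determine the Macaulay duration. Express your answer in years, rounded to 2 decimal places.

Periodic yield y = 0.056. Discount each cash flow and weight by its period:
  t   CF        PV=CF/(1+0.056)^t    t·PV
  1        55.00        52.0833        52.0833
  2        55.00        49.3213        98.6427
  3        55.00        46.7058       140.1174
  4        55.00        44.2290       176.9160
  5        55.00        41.8835       209.4176
  6        55.00        39.6624       237.9745
  7        55.00        37.5591       262.9138
  8     1,055.00       682.2462     5,457.9695
  Σ                    993.6907     6,636.0347
Price P = Σ PV = 993.6907.
Macaulay duration = Σ(t·PV) / P = 6,636.0347 / 993.6907 = 6.67817 half-year periods.
In years: 6.67817 / 2 = 3.33908 years.

3.34 years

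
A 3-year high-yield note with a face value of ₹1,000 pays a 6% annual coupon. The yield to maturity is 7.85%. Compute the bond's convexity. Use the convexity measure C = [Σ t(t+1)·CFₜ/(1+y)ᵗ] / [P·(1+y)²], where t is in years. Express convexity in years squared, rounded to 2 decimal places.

With y = 0.0785:
  t   CF        PV=CF/(1+0.0785)^t    t·PV        t(t+1)·PV
  1        60.00        55.6328        55.6328         111.2656
  2        60.00        51.5835       103.1670         309.5011
  3     1,060.00       844.9780     2,534.9341      10,139.7364
  Σ                    952.1944     2,693.7339      10,560.5031
P = 952.1944.
Convexity = Σ t(t+1)·PV / [P·(1+y)²] = 10,560.5031 / (952.1944 × 1.163162) = 9.53496.

9.53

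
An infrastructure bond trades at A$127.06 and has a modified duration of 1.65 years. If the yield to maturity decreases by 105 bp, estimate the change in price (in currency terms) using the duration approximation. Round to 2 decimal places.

+A$2.20

Duration approximation: ΔP/P ≈ -D_mod · Δy = -1.65 × (-0.0105) = +0.017325.
ΔP ≈ 127.06 × (+0.017325) = +2.2013145.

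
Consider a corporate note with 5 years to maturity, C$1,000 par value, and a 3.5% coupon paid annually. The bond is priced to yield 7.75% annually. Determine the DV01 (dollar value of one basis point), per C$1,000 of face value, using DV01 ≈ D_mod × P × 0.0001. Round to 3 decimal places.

C$0.357

Periodic yield y = 0.0775.
  t   CF        PV=CF/(1+0.0775)^t    t·PV
  1        35.00        32.4826        32.4826
  2        35.00        30.1463        60.2925
  3        35.00        27.9780        83.9339
  4        35.00        25.9656       103.8625
  5     1,035.00       712.6134     3,563.0668
  Σ                    829.1858     3,843.6383
P = 829.1858; D_Mac = 4.63544 yrs; D_mod = 4.30203 yrs.
DV01 ≈ 4.30203 × 829.1858 × 0.0001 = 0.356718.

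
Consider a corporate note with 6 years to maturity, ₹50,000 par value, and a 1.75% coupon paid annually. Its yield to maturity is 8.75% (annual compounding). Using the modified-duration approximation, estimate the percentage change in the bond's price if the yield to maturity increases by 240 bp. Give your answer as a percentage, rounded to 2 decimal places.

Periodic yield y = 0.0875. Modified duration first:
  t   CF        PV=CF/(1+0.0875)^t    t·PV
  1       875.00       804.5977       804.5977
  2       875.00       739.8600     1,479.7199
  3       875.00       680.3310     2,040.9930
  4       875.00       625.5917     2,502.3669
  5       875.00       575.2568     2,876.2838
  6    50,875.00    30,755.9275   184,535.5650
  Σ                 34,181.5646   194,239.5262
P = 34,181.5646; D_Mac = 5.68258 yrs; D_mod = 5.68258/(1+0.0875) = 5.22536 yrs.
ΔP/P ≈ -D_mod · Δy = -5.22536 × (+0.024) = -0.125409 = -12.5409%.

-12.54%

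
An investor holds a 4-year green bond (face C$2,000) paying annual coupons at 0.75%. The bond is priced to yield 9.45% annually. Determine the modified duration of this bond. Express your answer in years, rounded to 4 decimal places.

Periodic yield y = 0.0945. First find Macaulay duration:
  t   CF        PV=CF/(1+0.0945)^t    t·PV
  1        15.00        13.7049        13.7049
  2        15.00        12.5216        25.0432
  3        15.00        11.4405        34.3214
  4     2,015.00     1,404.1451     5,616.5804
  Σ                  1,441.8121     5,689.6499
P = 1,441.8121; Macaulay duration = 5,689.6499 / 1,441.8121 = 3.94618 years.
Modified duration = D_Mac / (1 + y) = 3.94618 / 1.0945 = 3.60546 years.

3.6055 years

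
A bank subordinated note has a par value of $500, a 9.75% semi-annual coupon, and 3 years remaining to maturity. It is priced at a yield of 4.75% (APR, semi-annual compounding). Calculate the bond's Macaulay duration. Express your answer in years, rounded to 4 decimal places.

Periodic yield y = 0.02375. Discount each cash flow and weight by its period:
  t   CF        PV=CF/(1+0.02375)^t    t·PV
  1       24.375        23.8095        23.8095
  2       24.375        23.2572        46.5143
  3       24.375        22.7176        68.1529
  4       24.375        22.1906        88.7624
  5       24.375        21.6758       108.3790
  6      524.375       455.4896     2,732.9378
  Σ                    569.1403     3,068.5558
Price P = Σ PV = 569.1403.
Macaulay duration = Σ(t·PV) / P = 3,068.5558 / 569.1403 = 5.39156 half-year periods.
In years: 5.39156 / 2 = 2.69578 years.

2.6958 years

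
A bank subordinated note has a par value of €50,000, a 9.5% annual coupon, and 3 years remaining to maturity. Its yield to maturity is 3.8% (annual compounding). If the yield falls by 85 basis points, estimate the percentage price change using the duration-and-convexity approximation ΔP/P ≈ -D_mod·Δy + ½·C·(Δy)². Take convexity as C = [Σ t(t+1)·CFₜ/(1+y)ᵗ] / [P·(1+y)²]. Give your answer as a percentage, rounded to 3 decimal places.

+2.301%

With y = 0.038:
  t   CF        PV=CF/(1+0.038)^t    t·PV        t(t+1)·PV
  1     4,750.00     4,576.1079     4,576.1079       9,152.2158
  2     4,750.00     4,408.5818     8,817.1636      26,451.4908
  3    54,750.00    48,954.4373   146,863.3119     587,453.2476
  Σ                 57,939.1270   160,256.5834     623,056.9541
P = 57,939.1270; D_Mac = 2.76595 yrs; D_mod = 2.66469 yrs; C = 9.98070.
Duration effect: -2.66469 × (-0.0085) = +0.022650
Convexity effect: 0.5 × 9.98070 × (-0.0085)² = +0.0003606
ΔP/P ≈ +0.022650 + 0.0003606 = +0.023010 = +2.3010%.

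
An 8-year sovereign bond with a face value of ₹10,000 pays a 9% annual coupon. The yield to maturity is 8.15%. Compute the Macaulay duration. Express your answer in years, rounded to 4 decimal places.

6.0830 years

Periodic yield y = 0.0815. Discount each cash flow and weight by its year:
  t   CF        PV=CF/(1+0.0815)^t    t·PV
  1       900.00       832.1775       832.1775
  2       900.00       769.4660     1,538.9321
  3       900.00       711.4804     2,134.4412
  4       900.00       657.8644     2,631.4578
  5       900.00       608.2889     3,041.4445
  6       900.00       562.4493     3,374.6957
  7       900.00       520.0641     3,640.4484
  8    10,900.00     5,823.9053    46,591.2427
  Σ                 10,485.6960    63,784.8400
Price P = Σ PV = 10,485.6960.
Macaulay duration = Σ(t·PV) / P = 63,784.8400 / 10,485.6960 = 6.08303 years.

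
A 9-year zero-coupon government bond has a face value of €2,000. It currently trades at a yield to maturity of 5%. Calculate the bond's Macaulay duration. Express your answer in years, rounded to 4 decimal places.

9.0000 years

A zero-coupon bond has a single cash flow at maturity, so its Macaulay duration equals its maturity: 9 years.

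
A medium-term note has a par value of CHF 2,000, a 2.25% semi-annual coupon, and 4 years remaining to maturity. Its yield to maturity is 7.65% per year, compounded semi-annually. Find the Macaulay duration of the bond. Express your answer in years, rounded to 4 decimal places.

3.8274 years

Periodic yield y = 0.03825. Discount each cash flow and weight by its period:
  t   CF        PV=CF/(1+0.03825)^t    t·PV
  1        22.50        21.6711        21.6711
  2        22.50        20.8727        41.7454
  3        22.50        20.1037        60.3112
  4        22.50        19.3631        77.4524
  5        22.50        18.6497        93.2487
  6        22.50        17.9627       107.7760
  7        22.50        17.3009       121.1064
  8     2,022.50     1,497.8662    11,982.9294
  Σ                  1,633.7901    12,506.2405
Price P = Σ PV = 1,633.7901.
Macaulay duration = Σ(t·PV) / P = 12,506.2405 / 1,633.7901 = 7.65474 half-year periods.
In years: 7.65474 / 2 = 3.82737 years.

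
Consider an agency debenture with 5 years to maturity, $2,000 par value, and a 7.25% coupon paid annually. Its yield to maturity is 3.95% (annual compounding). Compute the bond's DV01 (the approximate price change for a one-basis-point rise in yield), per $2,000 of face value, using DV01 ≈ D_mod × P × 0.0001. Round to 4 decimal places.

$0.9743

Periodic yield y = 0.0395.
  t   CF        PV=CF/(1+0.0395)^t    t·PV
  1       145.00       139.4901       139.4901
  2       145.00       134.1896       268.3793
  3       145.00       129.0906       387.2717
  4       145.00       124.1853       496.7410
  5     2,145.00     1,767.2778     8,836.3891
  Σ                  2,294.2334    10,128.2713
P = 2,294.2334; D_Mac = 4.41466 yrs; D_mod = 4.24691 yrs.
DV01 ≈ 4.24691 × 2,294.2334 × 0.0001 = 0.974341.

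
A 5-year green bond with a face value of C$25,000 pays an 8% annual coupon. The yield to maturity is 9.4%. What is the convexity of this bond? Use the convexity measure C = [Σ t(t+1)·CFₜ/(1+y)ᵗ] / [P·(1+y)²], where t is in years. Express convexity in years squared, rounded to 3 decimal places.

20.377

With y = 0.094:
  t   CF        PV=CF/(1+0.094)^t    t·PV        t(t+1)·PV
  1     2,000.00     1,828.1536     1,828.1536       3,656.3071
  2     2,000.00     1,671.0727     3,342.1455      10,026.4364
  3     2,000.00     1,527.4888     4,582.4663      18,329.8654
  4     2,000.00     1,396.2420     5,584.9681      27,924.8406
  5    27,000.00    17,229.6777    86,148.3886     516,890.3317
  Σ                 23,652.6348   101,486.1221     576,827.7812
P = 23,652.6348.
Convexity = Σ t(t+1)·PV / [P·(1+y)²] = 576,827.7812 / (23,652.6348 × 1.196836) = 20.37661.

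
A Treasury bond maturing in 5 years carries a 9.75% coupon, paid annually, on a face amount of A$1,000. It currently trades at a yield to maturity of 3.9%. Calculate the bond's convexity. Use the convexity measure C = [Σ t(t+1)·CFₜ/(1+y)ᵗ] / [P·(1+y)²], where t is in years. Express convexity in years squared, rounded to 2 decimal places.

With y = 0.039:
  t   CF        PV=CF/(1+0.039)^t    t·PV        t(t+1)·PV
  1        97.50        93.8402        93.8402         187.6805
  2        97.50        90.3178       180.6357         541.9070
  3        97.50        86.9277       260.7830       1,043.1319
  4        97.50        83.6647       334.6589       1,673.2946
  5     1,097.50       906.4144     4,532.0719      27,192.4317
  Σ                  1,261.1648     5,401.9897      30,638.4457
P = 1,261.1648.
Convexity = Σ t(t+1)·PV / [P·(1+y)²] = 30,638.4457 / (1,261.1648 × 1.079521) = 22.50421.

22.50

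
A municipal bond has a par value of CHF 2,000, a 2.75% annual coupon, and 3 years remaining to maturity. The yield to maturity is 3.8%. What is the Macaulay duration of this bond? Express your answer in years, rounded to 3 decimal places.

2.919 years

Periodic yield y = 0.038. Discount each cash flow and weight by its year:
  t   CF        PV=CF/(1+0.038)^t    t·PV
  1        55.00        52.9865        52.9865
  2        55.00        51.0467       102.0935
  3     2,055.00     1,837.4679     5,512.4038
  Σ                  1,941.5012     5,667.4837
Price P = Σ PV = 1,941.5012.
Macaulay duration = Σ(t·PV) / P = 5,667.4837 / 1,941.5012 = 2.91912 years.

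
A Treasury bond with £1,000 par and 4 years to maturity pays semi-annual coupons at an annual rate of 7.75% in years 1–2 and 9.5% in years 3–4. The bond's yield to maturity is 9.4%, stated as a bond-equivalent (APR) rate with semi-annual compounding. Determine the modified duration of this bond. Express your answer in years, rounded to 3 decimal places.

Periodic yield y = 0.047. First find Macaulay duration:
  t   CF        PV=CF/(1+0.047)^t    t·PV
  1        38.75        37.0105        37.0105
  2        38.75        35.3491        70.6982
  3        38.75        33.7623       101.2868
  4        38.75        32.2467       128.9867
  5        47.50        37.7538       188.7688
  6        47.50        36.0590       216.3539
  7        47.50        34.4403       241.0821
  8     1,047.50       725.4051     5,803.2404
  Σ                    972.0266     6,787.4274
P = 972.0266; Macaulay duration = 6,787.4274 / 972.0266 = 6.98276 half-year periods = 3.49138 years.
Modified duration = D_Mac / (1 + y) = 3.49138 / 1.047 = 3.33465 years.

3.335 years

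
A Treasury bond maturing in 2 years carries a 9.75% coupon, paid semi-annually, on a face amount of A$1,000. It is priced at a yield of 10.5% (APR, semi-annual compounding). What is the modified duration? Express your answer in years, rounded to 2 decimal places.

Periodic yield y = 0.0525. First find Macaulay duration:
  t   CF        PV=CF/(1+0.0525)^t    t·PV
  1        48.75        46.3183        46.3183
  2        48.75        44.0079        88.0158
  3        48.75        41.8127       125.4381
  4     1,048.75       854.6407     3,418.5627
  Σ                    986.7795     3,678.3348
P = 986.7795; Macaulay duration = 3,678.3348 / 986.7795 = 3.72762 half-year periods = 1.86381 years.
Modified duration = D_Mac / (1 + y) = 1.86381 / 1.0525 = 1.77084 years.

1.77 years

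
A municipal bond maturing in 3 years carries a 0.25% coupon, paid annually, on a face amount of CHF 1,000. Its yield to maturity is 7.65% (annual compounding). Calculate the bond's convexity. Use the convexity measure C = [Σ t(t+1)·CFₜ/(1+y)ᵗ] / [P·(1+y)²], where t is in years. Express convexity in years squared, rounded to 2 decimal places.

10.32

With y = 0.0765:
  t   CF        PV=CF/(1+0.0765)^t    t·PV        t(t+1)·PV
  1         2.50         2.3223         2.3223           4.6447
  2         2.50         2.1573         4.3146          12.9438
  3     1,002.50       803.6043     2,410.8130       9,643.2522
  Σ                    808.0840     2,417.4500       9,660.8407
P = 808.0840.
Convexity = Σ t(t+1)·PV / [P·(1+y)²] = 9,660.8407 / (808.0840 × 1.158852) = 10.31645.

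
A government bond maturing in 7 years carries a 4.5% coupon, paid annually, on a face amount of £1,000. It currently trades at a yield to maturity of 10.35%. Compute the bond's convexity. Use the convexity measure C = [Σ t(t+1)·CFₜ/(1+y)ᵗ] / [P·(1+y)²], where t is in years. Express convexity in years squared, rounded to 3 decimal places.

With y = 0.1035:
  t   CF        PV=CF/(1+0.1035)^t    t·PV        t(t+1)·PV
  1        45.00        40.7793        40.7793          81.5587
  2        45.00        36.9545        73.9091         221.7273
  3        45.00        33.4885       100.4655         401.8618
  4        45.00        30.3475       121.3901         606.9503
  5        45.00        27.5011       137.5057         825.0344
  6        45.00        24.9217       149.5305       1,046.7134
  7     1,045.00       524.4571     3,671.1994      29,369.5948
  Σ                    718.4498     4,294.7795      32,553.4407
P = 718.4498.
Convexity = Σ t(t+1)·PV / [P·(1+y)²] = 32,553.4407 / (718.4498 × 1.217712) = 37.20967.

37.210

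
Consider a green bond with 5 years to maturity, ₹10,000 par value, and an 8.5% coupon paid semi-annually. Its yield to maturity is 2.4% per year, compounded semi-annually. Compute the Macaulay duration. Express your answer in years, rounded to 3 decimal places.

Periodic yield y = 0.012. Discount each cash flow and weight by its period:
  t   CF        PV=CF/(1+0.012)^t    t·PV
  1       425.00       419.9605       419.9605
  2       425.00       414.9807       829.9614
  3       425.00       410.0600     1,230.1800
  4       425.00       405.1976     1,620.7905
  5       425.00       400.3929     2,001.9645
  6       425.00       395.6452     2,373.8709
  7       425.00       390.9537     2,736.6760
  8       425.00       386.3179     3,090.5432
  9       425.00       381.7371     3,435.6335
  10   10,425.00     9,252.7524    92,527.5235
  Σ                 12,857.9979   110,267.1040
Price P = Σ PV = 12,857.9979.
Macaulay duration = Σ(t·PV) / P = 110,267.1040 / 12,857.9979 = 8.57576 half-year periods.
In years: 8.57576 / 2 = 4.28788 years.

4.288 years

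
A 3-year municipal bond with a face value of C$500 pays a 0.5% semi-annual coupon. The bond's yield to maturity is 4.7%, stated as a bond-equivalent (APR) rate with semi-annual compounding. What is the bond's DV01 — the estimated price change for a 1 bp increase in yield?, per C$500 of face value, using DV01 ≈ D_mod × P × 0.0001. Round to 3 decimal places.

Periodic yield y = 0.0235.
  t   CF        PV=CF/(1+0.0235)^t    t·PV
  1         1.25         1.2213         1.2213
  2         1.25         1.1933         2.3865
  3         1.25         1.1659         3.4976
  4         1.25         1.1391         4.5564
  5         1.25         1.1129         5.5647
  6       501.25       436.0410     2,616.2459
  Σ                    441.8734     2,633.4723
P = 441.8734; D_Mac = 5.95979 half-year periods = 2.97989 yrs; D_mod = 2.91147 yrs.
DV01 ≈ 2.91147 × 441.8734 × 0.0001 = 0.128650.

C$0.129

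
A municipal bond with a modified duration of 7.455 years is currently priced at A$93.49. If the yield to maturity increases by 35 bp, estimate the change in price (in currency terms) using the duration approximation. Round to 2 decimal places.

Duration approximation: ΔP/P ≈ -D_mod · Δy = -7.455 × (+0.0035) = -0.0260925.
ΔP ≈ 93.49 × (-0.0260925) = -2.439387825.

-A$2.44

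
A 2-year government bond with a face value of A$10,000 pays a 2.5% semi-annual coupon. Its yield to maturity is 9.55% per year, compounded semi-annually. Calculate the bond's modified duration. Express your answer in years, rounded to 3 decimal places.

1.871 years

Periodic yield y = 0.04775. First find Macaulay duration:
  t   CF        PV=CF/(1+0.04775)^t    t·PV
  1       125.00       119.3033       119.3033
  2       125.00       113.8662       227.7323
  3       125.00       108.6768       326.0305
  4    10,125.00     8,401.6455    33,606.5821
  Σ                  8,743.4918    34,279.6482
P = 8,743.4918; Macaulay duration = 34,279.6482 / 8,743.4918 = 3.92059 half-year periods = 1.96030 years.
Modified duration = D_Mac / (1 + y) = 1.96030 / 1.04775 = 1.87096 years.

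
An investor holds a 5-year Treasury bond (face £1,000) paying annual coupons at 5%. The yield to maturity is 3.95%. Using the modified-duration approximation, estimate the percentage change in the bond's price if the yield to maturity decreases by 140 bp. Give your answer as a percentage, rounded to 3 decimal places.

Periodic yield y = 0.0395. Modified duration first:
  t   CF        PV=CF/(1+0.0395)^t    t·PV
  1        50.00        48.1000        48.1000
  2        50.00        46.2723        92.5446
  3        50.00        44.5140       133.5420
  4        50.00        42.8225       171.2900
  5     1,050.00       865.1010     4,325.5052
  Σ                  1,046.8099     4,770.9818
P = 1,046.8099; D_Mac = 4.55764 yrs; D_mod = 4.55764/(1+0.0395) = 4.38445 yrs.
ΔP/P ≈ -D_mod · Δy = -4.38445 × (-0.014) = +0.061382 = +6.1382%.

+6.138%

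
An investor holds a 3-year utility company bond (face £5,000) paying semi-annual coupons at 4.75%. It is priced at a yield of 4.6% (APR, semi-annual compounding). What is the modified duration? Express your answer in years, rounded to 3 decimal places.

2.768 years

Periodic yield y = 0.023. First find Macaulay duration:
  t   CF        PV=CF/(1+0.023)^t    t·PV
  1       118.75       116.0802       116.0802
  2       118.75       113.4703       226.9407
  3       118.75       110.9192       332.7576
  4       118.75       108.4254       433.7017
  5       118.75       105.9877       529.9385
  6     5,118.75     4,465.9115    26,795.4693
  Σ                  5,020.7943    28,434.8878
P = 5,020.7943; Macaulay duration = 28,434.8878 / 5,020.7943 = 5.66342 half-year periods = 2.83171 years.
Modified duration = D_Mac / (1 + y) = 2.83171 / 1.023 = 2.76805 years.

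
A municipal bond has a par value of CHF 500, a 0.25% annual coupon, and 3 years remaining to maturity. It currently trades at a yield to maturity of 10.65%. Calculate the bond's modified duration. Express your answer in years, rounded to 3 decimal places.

Periodic yield y = 0.1065. First find Macaulay duration:
  t   CF        PV=CF/(1+0.1065)^t    t·PV
  1         1.25         1.1297         1.1297
  2         1.25         1.0210         2.0419
  3       501.25       369.9986     1,109.9959
  Σ                    372.1493     1,113.1675
P = 372.1493; Macaulay duration = 1,113.1675 / 372.1493 = 2.99119 years.
Modified duration = D_Mac / (1 + y) = 2.99119 / 1.1065 = 2.70329 years.

2.703 years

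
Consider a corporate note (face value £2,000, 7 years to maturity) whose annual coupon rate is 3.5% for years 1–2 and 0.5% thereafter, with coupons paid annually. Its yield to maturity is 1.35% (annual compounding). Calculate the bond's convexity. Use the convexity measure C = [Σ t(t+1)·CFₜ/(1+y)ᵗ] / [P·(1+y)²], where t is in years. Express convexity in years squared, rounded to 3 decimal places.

With y = 0.0135:
  t   CF        PV=CF/(1+0.0135)^t    t·PV        t(t+1)·PV
  1        70.00        69.0676        69.0676         138.1352
  2        70.00        68.1476       136.2952         408.8856
  3        10.00         9.6057        28.8171         115.2683
  4        10.00         9.4777        37.9110         189.5549
  5        10.00         9.3515        46.7575         280.5450
  6        10.00         9.2269        55.3616         387.5313
  7     2,010.00     1,829.9102    12,809.3716     102,474.9732
  Σ                  2,004.7873    13,183.5816     103,994.8934
P = 2,004.7873.
Convexity = Σ t(t+1)·PV / [P·(1+y)²] = 103,994.8934 / (2,004.7873 × 1.027182) = 50.50056.

50.501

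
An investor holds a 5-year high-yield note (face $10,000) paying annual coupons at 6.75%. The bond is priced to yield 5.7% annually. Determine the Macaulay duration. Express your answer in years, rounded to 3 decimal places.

Periodic yield y = 0.057. Discount each cash flow and weight by its year:
  t   CF        PV=CF/(1+0.057)^t    t·PV
  1       675.00       638.5998       638.5998
  2       675.00       604.1625     1,208.3251
  3       675.00       571.5824     1,714.7471
  4       675.00       540.7591     2,163.0363
  5    10,675.00     8,090.8276    40,454.1380
  Σ                 10,445.9314    46,178.8463
Price P = Σ PV = 10,445.9314.
Macaulay duration = Σ(t·PV) / P = 46,178.8463 / 10,445.9314 = 4.42075 years.

4.421 years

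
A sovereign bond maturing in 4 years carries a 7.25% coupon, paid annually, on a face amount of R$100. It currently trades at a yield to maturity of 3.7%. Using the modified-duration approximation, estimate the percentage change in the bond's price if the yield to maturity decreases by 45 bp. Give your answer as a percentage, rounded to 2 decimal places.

+1.58%

Periodic yield y = 0.037. Modified duration first:
  t   CF        PV=CF/(1+0.037)^t    t·PV
  1         7.25         6.9913         6.9913
  2         7.25         6.7419        13.4837
  3         7.25         6.5013        19.5040
  4       107.25        92.7432       370.9730
  Σ                    112.9778       410.9520
P = 112.9778; D_Mac = 3.63746 yrs; D_mod = 3.63746/(1+0.037) = 3.50768 yrs.
ΔP/P ≈ -D_mod · Δy = -3.50768 × (-0.0045) = +0.015785 = +1.5785%.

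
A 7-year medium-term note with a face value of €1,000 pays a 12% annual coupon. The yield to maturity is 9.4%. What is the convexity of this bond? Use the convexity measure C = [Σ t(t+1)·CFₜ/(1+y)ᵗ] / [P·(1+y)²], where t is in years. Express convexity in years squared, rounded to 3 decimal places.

With y = 0.094:
  t   CF        PV=CF/(1+0.094)^t    t·PV        t(t+1)·PV
  1       120.00       109.6892       109.6892         219.3784
  2       120.00       100.2644       200.5287         601.5862
  3       120.00        91.6493       274.9480       1,099.7919
  4       120.00        83.7745       335.0981       1,675.4904
  5       120.00        76.5763       382.8817       2,297.2904
  6       120.00        69.9967       419.9800       2,939.8597
  7     1,120.00       597.1683     4,180.1783      33,441.4266
  Σ                  1,129.1188     5,903.3040      42,274.8236
P = 1,129.1188.
Convexity = Σ t(t+1)·PV / [P·(1+y)²] = 42,274.8236 / (1,129.1188 × 1.196836) = 31.28294.

31.283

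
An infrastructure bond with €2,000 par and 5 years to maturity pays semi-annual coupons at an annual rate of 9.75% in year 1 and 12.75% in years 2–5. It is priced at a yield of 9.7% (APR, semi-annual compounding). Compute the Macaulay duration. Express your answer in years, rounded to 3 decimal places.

3.998 years

Periodic yield y = 0.0485. Discount each cash flow and weight by its period:
  t   CF        PV=CF/(1+0.0485)^t    t·PV
  1        97.50        92.9900        92.9900
  2        97.50        88.6886       177.3772
  3       127.50       110.6127       331.8380
  4       127.50       105.4961       421.9844
  5       127.50       100.6162       503.0811
  6       127.50        95.9621       575.7724
  7       127.50        91.5232       640.6623
  8       127.50        87.2896       698.3171
  9       127.50        83.2519       749.2673
  10    2,127.50     1,324.9065    13,249.0647
  Σ                  2,181.3369    17,440.3546
Price P = Σ PV = 2,181.3369.
Macaulay duration = Σ(t·PV) / P = 17,440.3546 / 2,181.3369 = 7.99526 half-year periods.
In years: 7.99526 / 2 = 3.99763 years.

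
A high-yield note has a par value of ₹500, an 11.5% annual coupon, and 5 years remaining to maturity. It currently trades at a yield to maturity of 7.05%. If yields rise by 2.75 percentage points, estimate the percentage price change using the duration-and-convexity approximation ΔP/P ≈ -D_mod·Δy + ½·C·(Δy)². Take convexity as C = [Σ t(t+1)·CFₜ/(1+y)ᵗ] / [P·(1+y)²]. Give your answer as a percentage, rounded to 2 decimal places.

-9.89%

With y = 0.0705:
  t   CF        PV=CF/(1+0.0705)^t    t·PV        t(t+1)·PV
  1        57.50        53.7132        53.7132         107.4264
  2        57.50        50.1758       100.3516         301.0549
  3        57.50        46.8714       140.6142         562.4567
  4        57.50        43.7846       175.1383         875.6915
  5       557.50       396.5624     1,982.8119      11,896.8714
  Σ                    591.1074     2,452.6292      13,743.5010
P = 591.1074; D_Mac = 4.14921 yrs; D_mod = 3.87596 yrs; C = 20.28886.
Duration effect: -3.87596 × (+0.0275) = -0.106589
Convexity effect: 0.5 × 20.28886 × (0.0275)² = +0.0076717
ΔP/P ≈ -0.106589 + 0.0076717 = -0.098917 = -9.8917%.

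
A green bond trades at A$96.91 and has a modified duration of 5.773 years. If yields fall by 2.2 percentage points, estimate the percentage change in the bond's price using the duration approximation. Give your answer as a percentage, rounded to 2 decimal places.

Duration approximation: ΔP/P ≈ -D_mod · Δy = -5.773 × (-0.022) = +0.127006.
As a percentage: +12.7006%.

+12.70%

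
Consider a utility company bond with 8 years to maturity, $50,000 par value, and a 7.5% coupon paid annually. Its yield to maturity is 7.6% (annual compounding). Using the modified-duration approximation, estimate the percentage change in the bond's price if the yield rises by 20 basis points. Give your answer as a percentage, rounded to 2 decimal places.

-1.17%

Periodic yield y = 0.076. Modified duration first:
  t   CF        PV=CF/(1+0.076)^t    t·PV
  1     3,750.00     3,485.1301     3,485.1301
  2     3,750.00     3,238.9685     6,477.9370
  3     3,750.00     3,010.1938     9,030.5813
  4     3,750.00     2,797.5779    11,190.3114
  5     3,750.00     2,599.9794    12,999.8971
  6     3,750.00     2,416.3378    14,498.0265
  7     3,750.00     2,245.6671    15,719.6694
  8    53,750.00    29,914.4001   239,315.2008
  Σ                 49,708.2546   312,716.7537
P = 49,708.2546; D_Mac = 6.29104 yrs; D_mod = 6.29104/(1+0.076) = 5.84669 yrs.
ΔP/P ≈ -D_mod · Δy = -5.84669 × (+0.002) = -0.011693 = -1.1693%.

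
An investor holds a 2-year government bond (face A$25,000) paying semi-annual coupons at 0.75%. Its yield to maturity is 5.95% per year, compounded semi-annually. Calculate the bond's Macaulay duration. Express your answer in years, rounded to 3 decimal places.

Periodic yield y = 0.02975. Discount each cash flow and weight by its period:
  t   CF        PV=CF/(1+0.02975)^t    t·PV
  1        93.75        91.0415        91.0415
  2        93.75        88.4113       176.8226
  3        93.75        85.8570       257.5711
  4    25,093.75    22,317.1311    89,268.5244
  Σ                 22,582.4409    89,793.9595
Price P = Σ PV = 22,582.4409.
Macaulay duration = Σ(t·PV) / P = 89,793.9595 / 22,582.4409 = 3.97627 half-year periods.
In years: 3.97627 / 2 = 1.98814 years.

1.988 years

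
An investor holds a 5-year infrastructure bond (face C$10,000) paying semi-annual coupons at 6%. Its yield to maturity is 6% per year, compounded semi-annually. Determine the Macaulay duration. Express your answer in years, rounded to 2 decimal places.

Periodic yield y = 0.03. Discount each cash flow and weight by its period:
  t   CF        PV=CF/(1+0.03)^t    t·PV
  1       300.00       291.2621       291.2621
  2       300.00       282.7788       565.5575
  3       300.00       274.5425       823.6275
  4       300.00       266.5461     1,066.1845
  5       300.00       258.7826     1,293.9132
  6       300.00       251.2453     1,507.4717
  7       300.00       243.9275     1,707.4922
  8       300.00       236.8228     1,894.5822
  9       300.00       229.9250     2,069.3252
  10   10,300.00     7,664.1673    76,641.6732
  Σ                 10,000.0000    87,861.0892
Price P = Σ PV = 10,000.0000.
Macaulay duration = Σ(t·PV) / P = 87,861.0892 / 10,000.0000 = 8.78611 half-year periods.
In years: 8.78611 / 2 = 4.39305 years.

4.39 years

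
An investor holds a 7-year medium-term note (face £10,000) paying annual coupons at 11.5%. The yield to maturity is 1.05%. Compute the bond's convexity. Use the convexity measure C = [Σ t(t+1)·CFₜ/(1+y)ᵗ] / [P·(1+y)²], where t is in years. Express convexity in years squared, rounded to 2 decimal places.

With y = 0.0105:
  t   CF        PV=CF/(1+0.0105)^t    t·PV        t(t+1)·PV
  1     1,150.00     1,138.0505     1,138.0505       2,276.1009
  2     1,150.00     1,126.2251     2,252.4502       6,757.3506
  3     1,150.00     1,114.5226     3,343.5679      13,374.2714
  4     1,150.00     1,102.9417     4,411.7669      22,058.8346
  5     1,150.00     1,091.4812     5,457.4059      32,744.4354
  6     1,150.00     1,080.1397     6,480.8383      45,365.8679
  7    11,150.00    10,363.8386    72,546.8704     580,374.9636
  Σ                 17,017.1995    95,630.9501     702,951.8244
P = 17,017.1995.
Convexity = Σ t(t+1)·PV / [P·(1+y)²] = 702,951.8244 / (17,017.1995 × 1.021110) = 40.45431.

40.45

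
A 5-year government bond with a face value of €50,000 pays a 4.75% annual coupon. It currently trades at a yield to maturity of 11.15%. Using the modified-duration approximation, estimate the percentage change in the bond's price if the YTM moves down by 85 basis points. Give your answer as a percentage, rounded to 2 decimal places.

Periodic yield y = 0.1115. Modified duration first:
  t   CF        PV=CF/(1+0.1115)^t    t·PV
  1     2,375.00     2,136.7521     2,136.7521
  2     2,375.00     1,922.4041     3,844.8082
  3     2,375.00     1,729.5583     5,188.6750
  4     2,375.00     1,556.0579     6,224.2315
  5    52,375.00    30,872.8484   154,364.2422
  Σ                 38,217.6209   171,758.7089
P = 38,217.6209; D_Mac = 4.49423 yrs; D_mod = 4.49423/(1+0.1115) = 4.04339 yrs.
ΔP/P ≈ -D_mod · Δy = -4.04339 × (-0.0085) = +0.034369 = +3.4369%.

+3.44%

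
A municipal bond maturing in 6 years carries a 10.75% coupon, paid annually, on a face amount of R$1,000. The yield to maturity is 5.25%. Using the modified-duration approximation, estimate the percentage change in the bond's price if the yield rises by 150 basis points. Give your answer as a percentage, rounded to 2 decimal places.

-6.95%

Periodic yield y = 0.0525. Modified duration first:
  t   CF        PV=CF/(1+0.0525)^t    t·PV
  1       107.50       102.1378       102.1378
  2       107.50        97.0430       194.0860
  3       107.50        92.2024       276.6072
  4       107.50        87.6032       350.4129
  5       107.50        83.2335       416.1673
  6     1,107.50       814.7251     4,888.3507
  Σ                  1,276.9450     6,227.7618
P = 1,276.9450; D_Mac = 4.87708 yrs; D_mod = 4.87708/(1+0.0525) = 4.63380 yrs.
ΔP/P ≈ -D_mod · Δy = -4.63380 × (+0.015) = -0.069507 = -6.9507%.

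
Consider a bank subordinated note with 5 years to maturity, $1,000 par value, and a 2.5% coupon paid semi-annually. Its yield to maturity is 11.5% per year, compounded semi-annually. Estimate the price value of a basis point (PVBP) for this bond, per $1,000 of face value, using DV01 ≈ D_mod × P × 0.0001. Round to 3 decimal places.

$0.293

Periodic yield y = 0.0575.
  t   CF        PV=CF/(1+0.0575)^t    t·PV
  1        12.50        11.8203        11.8203
  2        12.50        11.1776        22.3552
  3        12.50        10.5699        31.7096
  4        12.50         9.9951        39.9805
  5        12.50         9.4517        47.2583
  6        12.50         8.9377        53.6264
  7        12.50         8.4518        59.1624
  8        12.50         7.9922        63.9377
  9        12.50         7.5576        68.0188
  10    1,012.50       578.8836     5,788.8363
  Σ                    664.8376     6,186.7056
P = 664.8376; D_Mac = 9.30559 half-year periods = 4.65279 yrs; D_mod = 4.39981 yrs.
DV01 ≈ 4.39981 × 664.8376 × 0.0001 = 0.292516.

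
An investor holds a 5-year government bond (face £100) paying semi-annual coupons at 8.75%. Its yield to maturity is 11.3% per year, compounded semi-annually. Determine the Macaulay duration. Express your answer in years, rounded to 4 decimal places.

Periodic yield y = 0.0565. Discount each cash flow and weight by its period:
  t   CF        PV=CF/(1+0.0565)^t    t·PV
  1        4.375         4.1410         4.1410
  2        4.375         3.9196         7.8392
  3        4.375         3.7100        11.1299
  4        4.375         3.5116        14.0462
  5        4.375         3.3238        16.6188
  6        4.375         3.1460        18.8761
  7        4.375         2.9778        20.8444
  8        4.375         2.8185        22.5482
  9        4.375         2.6678        24.0102
  10     104.375        60.2423       602.4229
  Σ                     90.4583       742.4769
Price P = Σ PV = 90.4583.
Macaulay duration = Σ(t·PV) / P = 742.4769 / 90.4583 = 8.20795 half-year periods.
In years: 8.20795 / 2 = 4.10397 years.

4.1040 years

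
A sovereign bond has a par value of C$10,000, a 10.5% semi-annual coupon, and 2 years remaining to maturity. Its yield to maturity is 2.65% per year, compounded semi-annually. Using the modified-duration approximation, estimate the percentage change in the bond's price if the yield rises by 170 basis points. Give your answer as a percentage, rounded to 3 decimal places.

-3.131%

Periodic yield y = 0.01325. Modified duration first:
  t   CF        PV=CF/(1+0.01325)^t    t·PV
  1       525.00       518.1347       518.1347
  2       525.00       511.3592     1,022.7184
  3       525.00       504.6723     1,514.0169
  4    10,525.00     9,985.1744    39,940.6976
  Σ                 11,519.3406    42,995.5676
P = 11,519.3406; D_Mac = 3.73247 half-year periods = 1.86623 yrs; D_mod = 1.86623/(1+0.01325) = 1.84183 yrs.
ΔP/P ≈ -D_mod · Δy = -1.84183 × (+0.017) = -0.031311 = -3.1311%.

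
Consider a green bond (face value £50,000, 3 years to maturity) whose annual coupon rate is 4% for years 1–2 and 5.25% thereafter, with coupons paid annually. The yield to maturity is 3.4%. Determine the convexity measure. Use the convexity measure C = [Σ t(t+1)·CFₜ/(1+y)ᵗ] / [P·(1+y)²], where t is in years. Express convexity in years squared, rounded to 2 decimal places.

With y = 0.034:
  t   CF        PV=CF/(1+0.034)^t    t·PV        t(t+1)·PV
  1     2,000.00     1,934.2360     1,934.2360       3,868.4720
  2     2,000.00     1,870.6344     3,741.2688      11,223.8064
  3    52,625.00    47,602.5801   142,807.7403     571,230.9613
  Σ                 51,407.4505   148,483.2451     586,323.2397
P = 51,407.4505.
Convexity = Σ t(t+1)·PV / [P·(1+y)²] = 586,323.2397 / (51,407.4505 × 1.069156) = 10.66768.

10.67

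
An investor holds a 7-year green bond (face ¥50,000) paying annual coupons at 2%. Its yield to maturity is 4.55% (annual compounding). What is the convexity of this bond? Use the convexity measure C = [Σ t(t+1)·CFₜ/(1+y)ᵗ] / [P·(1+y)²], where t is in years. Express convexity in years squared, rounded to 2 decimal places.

With y = 0.0455:
  t   CF        PV=CF/(1+0.0455)^t    t·PV        t(t+1)·PV
  1     1,000.00       956.4802       956.4802       1,912.9603
  2     1,000.00       914.8543     1,829.7086       5,489.1257
  3     1,000.00       875.0400     2,625.1199      10,500.4796
  4     1,000.00       836.9584     3,347.8334      16,739.1672
  5     1,000.00       800.5341     4,002.6703      24,016.0218
  6     1,000.00       765.6949     4,594.1696      32,159.1875
  7    51,000.00    37,350.9727   261,456.8088   2,091,654.4700
  Σ                 42,500.5344   278,812.7907   2,182,471.4121
P = 42,500.5344.
Convexity = Σ t(t+1)·PV / [P·(1+y)²] = 2,182,471.4121 / (42,500.5344 × 1.093070) = 46.97925.

46.98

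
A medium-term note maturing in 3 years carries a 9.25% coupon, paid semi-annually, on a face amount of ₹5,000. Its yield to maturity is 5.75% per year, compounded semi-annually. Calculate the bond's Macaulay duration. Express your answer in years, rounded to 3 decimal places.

Periodic yield y = 0.02875. Discount each cash flow and weight by its period:
  t   CF        PV=CF/(1+0.02875)^t    t·PV
  1       231.25       224.7874       224.7874
  2       231.25       218.5053       437.0107
  3       231.25       212.3989       637.1966
  4       231.25       206.4631       825.8522
  5       231.25       200.6931     1,003.4656
  6     5,231.25     4,413.1266    26,478.7596
  Σ                  5,475.9743    29,607.0721
Price P = Σ PV = 5,475.9743.
Macaulay duration = Σ(t·PV) / P = 29,607.0721 / 5,475.9743 = 5.40672 half-year periods.
In years: 5.40672 / 2 = 2.70336 years.

2.703 years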